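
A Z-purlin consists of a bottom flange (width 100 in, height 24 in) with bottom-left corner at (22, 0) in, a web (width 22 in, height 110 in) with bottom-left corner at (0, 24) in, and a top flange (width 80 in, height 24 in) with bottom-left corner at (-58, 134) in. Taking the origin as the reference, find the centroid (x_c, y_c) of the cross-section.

x_c = 24.46 in, y_c = 74.23 in

bottom flange: A = 100 × 24 = 2400.00, centroid at (72.00, 12.00).
web: A = 22 × 110 = 2420.00, centroid at (11.00, 79.00).
top flange: A = 80 × 24 = 1920.00, centroid at (-18.00, 146.00).
ΣA = 6740.00 in², ΣAx_c = 164860.00 in³, ΣAy_c = 500300.00 in³.
x_c = 164860.00/6740.00 = 24.46 in; y_c = 500300.00/6740.00 = 74.23 in.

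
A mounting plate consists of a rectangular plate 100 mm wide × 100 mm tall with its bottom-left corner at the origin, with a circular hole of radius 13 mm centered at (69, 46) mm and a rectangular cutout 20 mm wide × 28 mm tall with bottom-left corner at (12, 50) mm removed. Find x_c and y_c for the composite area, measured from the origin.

plate: A = 100 × 100 = 10000.00, centroid at (50.00, 50.00).
hole 1: A = −π·13² = -530.93, centroid at (69.00, 46.00).
hole 2: A = −(20 × 28) = -560.00, centroid at (22.00, 64.00).
ΣA = 8909.07 mm², ΣAx_c = 451045.89 mm³, ΣAy_c = 439737.26 mm³.
x_c = 451045.89/8909.07 = 50.63 mm; y_c = 439737.26/8909.07 = 49.36 mm.

x_c = 50.63 mm, y_c = 49.36 mm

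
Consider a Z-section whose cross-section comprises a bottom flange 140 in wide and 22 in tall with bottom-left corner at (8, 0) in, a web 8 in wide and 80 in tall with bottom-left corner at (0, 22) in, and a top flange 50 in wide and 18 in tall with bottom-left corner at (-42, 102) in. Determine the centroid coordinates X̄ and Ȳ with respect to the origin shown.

bottom flange: A = 140 × 22 = 3080.00, centroid at (78.00, 11.00).
web: A = 8 × 80 = 640.00, centroid at (4.00, 62.00).
top flange: A = 50 × 18 = 900.00, centroid at (-17.00, 111.00).
ΣA = 4620.00 in²
ΣAX̄ = (3080.00)(78.00) + (640.00)(4.00) + (900.00)(-17.00) = 227500.00 in³
ΣAȲ = (3080.00)(11.00) + (640.00)(62.00) + (900.00)(111.00) = 173460.00 in³
X̄ = 227500.00 / 4620.00 = 49.24 in
Ȳ = 173460.00 / 4620.00 = 37.55 in

X̄ = 49.24 in, Ȳ = 37.55 in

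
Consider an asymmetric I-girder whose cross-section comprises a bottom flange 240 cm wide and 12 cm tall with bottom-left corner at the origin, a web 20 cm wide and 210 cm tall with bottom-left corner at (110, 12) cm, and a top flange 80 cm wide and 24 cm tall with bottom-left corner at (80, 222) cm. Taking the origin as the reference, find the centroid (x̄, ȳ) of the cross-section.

bottom flange: A = 240 × 12 = 2880.00, centroid at (120.00, 6.00).
web: A = 20 × 210 = 4200.00, centroid at (120.00, 117.00).
top flange: A = 80 × 24 = 1920.00, centroid at (120.00, 234.00).
ΣA = 9000.00 cm²
ΣAx̄ = (2880.00)(120.00) + (4200.00)(120.00) + (1920.00)(120.00) = 1080000.00 cm³
ΣAȳ = (2880.00)(6.00) + (4200.00)(117.00) + (1920.00)(234.00) = 957960.00 cm³
x̄ = 1080000.00 / 9000.00 = 120.00 cm
ȳ = 957960.00 / 9000.00 = 106.44 cm

x̄ = 120.00 cm, ȳ = 106.44 cm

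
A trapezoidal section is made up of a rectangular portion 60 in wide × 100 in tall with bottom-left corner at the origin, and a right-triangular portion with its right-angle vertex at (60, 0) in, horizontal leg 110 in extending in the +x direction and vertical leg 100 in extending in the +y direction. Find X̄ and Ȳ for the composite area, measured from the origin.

X̄ = 61.88 in, Ȳ = 42.03 in

Part | A | x̄ᵢ | ȳᵢ | A·x̄ᵢ | A·ȳᵢ
rectangular portion | 6000.00 | 30.00 | 50.00 | 180000.00 | 300000.00
triangular portion | 5500.00 | 96.67 | 33.33 | 531666.67 | 183333.33
Σ | 11500.00 |  |  | 711666.67 | 483333.33
X̄ = 711666.67 / 11500.00 = 61.88 in
Ȳ = 483333.33 / 11500.00 = 42.03 in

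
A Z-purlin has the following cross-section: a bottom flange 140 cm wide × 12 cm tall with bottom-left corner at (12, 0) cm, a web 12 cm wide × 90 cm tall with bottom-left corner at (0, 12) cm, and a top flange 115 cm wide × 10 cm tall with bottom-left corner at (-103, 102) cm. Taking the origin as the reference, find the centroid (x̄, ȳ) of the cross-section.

Part | A | x̄ᵢ | ȳᵢ | A·x̄ᵢ | A·ȳᵢ
bottom flange | 1680.00 | 82.00 | 6.00 | 137760.00 | 10080.00
web | 1080.00 | 6.00 | 57.00 | 6480.00 | 61560.00
top flange | 1150.00 | -45.50 | 107.00 | -52325.00 | 123050.00
Σ | 3910.00 |  |  | 91915.00 | 194690.00
x̄ = 91915.00 / 3910.00 = 23.51 cm
ȳ = 194690.00 / 3910.00 = 49.79 cm

x̄ = 23.51 cm, ȳ = 49.79 cm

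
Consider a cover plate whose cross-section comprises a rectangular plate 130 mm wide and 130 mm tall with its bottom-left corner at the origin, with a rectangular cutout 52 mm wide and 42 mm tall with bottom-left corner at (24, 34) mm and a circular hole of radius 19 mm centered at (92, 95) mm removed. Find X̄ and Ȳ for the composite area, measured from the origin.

X̄ = 65.16 mm, Ȳ = 64.10 mm

plate: A = 130 × 130 = 16900.00, centroid at (65.00, 65.00).
hole 1: A = −(52 × 42) = -2184.00, centroid at (50.00, 55.00).
hole 2: A = −π·19² = -1134.11, centroid at (92.00, 95.00).
ΣA = 13581.89 mm², ΣAX̄ = 884961.42 mm³, ΣAȲ = 870639.08 mm³.
X̄ = 884961.42/13581.89 = 65.16 mm; Ȳ = 870639.08/13581.89 = 64.10 mm.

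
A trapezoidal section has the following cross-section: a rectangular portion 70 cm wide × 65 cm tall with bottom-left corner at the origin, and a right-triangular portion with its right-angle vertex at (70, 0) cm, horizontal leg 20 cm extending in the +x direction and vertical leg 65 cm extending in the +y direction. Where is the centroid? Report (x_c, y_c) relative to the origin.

x_c = 40.21 cm, y_c = 31.15 cm

Part | A | x̄ᵢ | ȳᵢ | A·x̄ᵢ | A·ȳᵢ
rectangular portion | 4550.00 | 35.00 | 32.50 | 159250.00 | 147875.00
triangular portion | 650.00 | 76.67 | 21.67 | 49833.33 | 14083.33
Σ | 5200.00 |  |  | 209083.33 | 161958.33
x_c = 209083.33 / 5200.00 = 40.21 cm
y_c = 161958.33 / 5200.00 = 31.15 cm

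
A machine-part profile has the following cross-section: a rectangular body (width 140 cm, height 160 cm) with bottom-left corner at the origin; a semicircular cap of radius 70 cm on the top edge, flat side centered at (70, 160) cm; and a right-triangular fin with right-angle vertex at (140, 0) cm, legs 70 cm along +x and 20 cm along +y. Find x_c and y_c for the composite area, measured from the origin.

x_c = 72.12 cm, y_c = 105.75 cm

rectangular body: A = 140 × 160 = 22400.00, centroid at (70.00, 80.00).
semicircular top: A = ½π·70² = 7696.90, centroid at (70.00, 189.71).
triangular fin: A = ½·70·20 = 700.00, centroid at (163.33, 6.67).
ΣA = 30796.90 cm²
ΣAx_c = (22400.00)(70.00) + (7696.90)(70.00) + (700.00)(163.33) = 2221116.47 cm³
ΣAy_c = (22400.00)(80.00) + (7696.90)(189.71) + (700.00)(6.67) = 3256837.65 cm³
x_c = 2221116.47 / 30796.90 = 72.12 cm
y_c = 3256837.65 / 30796.90 = 105.75 cm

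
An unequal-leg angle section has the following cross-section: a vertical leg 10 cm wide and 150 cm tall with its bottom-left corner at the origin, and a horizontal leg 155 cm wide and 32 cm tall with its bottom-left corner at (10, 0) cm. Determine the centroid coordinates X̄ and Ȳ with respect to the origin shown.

vertical leg: A = 10 × 150 = 1500.00, centroid at (5.00, 75.00).
horizontal leg: A = 155 × 32 = 4960.00, centroid at (87.50, 16.00).
ΣA = 6460.00 cm², ΣAX̄ = 441500.00 cm³, ΣAȲ = 191860.00 cm³.
X̄ = 441500.00/6460.00 = 68.34 cm; Ȳ = 191860.00/6460.00 = 29.70 cm.

X̄ = 68.34 cm, Ȳ = 29.70 cm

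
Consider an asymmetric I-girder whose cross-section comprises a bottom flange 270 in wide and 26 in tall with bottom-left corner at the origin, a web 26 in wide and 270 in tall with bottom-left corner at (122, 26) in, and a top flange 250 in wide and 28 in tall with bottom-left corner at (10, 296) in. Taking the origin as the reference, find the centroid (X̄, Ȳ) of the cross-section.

X̄ = 135.00 in, Ȳ = 161.19 in

bottom flange: A = 270 × 26 = 7020.00, centroid at (135.00, 13.00).
web: A = 26 × 270 = 7020.00, centroid at (135.00, 161.00).
top flange: A = 250 × 28 = 7000.00, centroid at (135.00, 310.00).
ΣA = 21040.00 in², ΣAX̄ = 2840400.00 in³, ΣAȲ = 3391480.00 in³.
X̄ = 2840400.00/21040.00 = 135.00 in; Ȳ = 3391480.00/21040.00 = 161.19 in.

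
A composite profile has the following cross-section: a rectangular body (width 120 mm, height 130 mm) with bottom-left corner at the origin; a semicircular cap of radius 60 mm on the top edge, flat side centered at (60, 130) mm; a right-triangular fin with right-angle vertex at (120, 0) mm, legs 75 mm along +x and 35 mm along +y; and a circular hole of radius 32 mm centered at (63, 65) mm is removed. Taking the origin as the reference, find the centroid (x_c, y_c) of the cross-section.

rectangular body: A = 120 × 130 = 15600.00, centroid at (60.00, 65.00).
semicircular top: A = ½π·60² = 5654.87, centroid at (60.00, 155.46).
triangular fin: A = ½·75·35 = 1312.50, centroid at (145.00, 11.67).
hole: A = −π·32² = -3216.99, centroid at (63.00, 65.00).
ΣA = 19350.38 mm², ΣAx_c = 1262934.08 mm³, ΣAy_c = 1699340.77 mm³.
x_c = 1262934.08/19350.38 = 65.27 mm; y_c = 1699340.77/19350.38 = 87.82 mm.

x_c = 65.27 mm, y_c = 87.82 mm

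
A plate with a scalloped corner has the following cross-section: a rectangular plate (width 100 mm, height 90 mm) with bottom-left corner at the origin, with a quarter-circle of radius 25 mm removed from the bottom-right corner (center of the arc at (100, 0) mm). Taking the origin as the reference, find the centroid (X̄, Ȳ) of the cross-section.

plate: A = 100 × 90 = 9000.00, centroid at (50.00, 45.00).
removed quarter-circle: A = −¼π·25² = -490.87, centroid at (89.39, 10.61).
ΣA = 8509.13 mm²
ΣAX̄ = (9000.00)(50.00) + (-490.87)(89.39) = 406120.95 mm³
ΣAȲ = (9000.00)(45.00) + (-490.87)(10.61) = 399791.67 mm³
X̄ = 406120.95 / 8509.13 = 47.73 mm
Ȳ = 399791.67 / 8509.13 = 46.98 mm

X̄ = 47.73 mm, Ȳ = 46.98 mm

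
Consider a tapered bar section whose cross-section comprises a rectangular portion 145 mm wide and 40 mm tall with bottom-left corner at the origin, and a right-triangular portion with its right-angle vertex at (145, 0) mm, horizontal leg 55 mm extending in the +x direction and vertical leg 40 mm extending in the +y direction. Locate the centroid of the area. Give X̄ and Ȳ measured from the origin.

rectangular portion: A = 145 × 40 = 5800.00, centroid at (72.50, 20.00).
triangular portion: A = ½·55·40 = 1100.00, centroid at (163.33, 13.33).
ΣA = 6900.00 mm²
ΣAX̄ = (5800.00)(72.50) + (1100.00)(163.33) = 600166.67 mm³
ΣAȲ = (5800.00)(20.00) + (1100.00)(13.33) = 130666.67 mm³
X̄ = 600166.67 / 6900.00 = 86.98 mm
Ȳ = 130666.67 / 6900.00 = 18.94 mm

X̄ = 86.98 mm, Ȳ = 18.94 mm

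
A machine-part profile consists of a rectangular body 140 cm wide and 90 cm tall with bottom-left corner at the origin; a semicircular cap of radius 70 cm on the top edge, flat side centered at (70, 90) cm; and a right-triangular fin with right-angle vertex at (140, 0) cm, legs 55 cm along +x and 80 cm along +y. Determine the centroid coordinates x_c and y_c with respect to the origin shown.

x_c = 78.64 cm, y_c = 68.77 cm

rectangular body: A = 140 × 90 = 12600.00, centroid at (70.00, 45.00).
semicircular top: A = ½π·70² = 7696.90, centroid at (70.00, 119.71).
triangular fin: A = ½·55·80 = 2200.00, centroid at (158.33, 26.67).
ΣA = 22496.90 cm², ΣAx_c = 1769116.47 cm³, ΣAy_c = 1547054.51 cm³.
x_c = 1769116.47/22496.90 = 78.64 cm; y_c = 1547054.51/22496.90 = 68.77 cm.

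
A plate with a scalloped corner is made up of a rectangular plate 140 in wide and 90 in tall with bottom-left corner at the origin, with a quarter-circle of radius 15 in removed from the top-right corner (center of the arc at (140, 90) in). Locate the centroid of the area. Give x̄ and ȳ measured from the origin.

plate: A = 140 × 90 = 12600.00, centroid at (70.00, 45.00).
removed quarter-circle: A = −¼π·15² = -176.71, centroid at (133.63, 83.63).
ΣA = 12423.29 in²
ΣAx̄ = (12600.00)(70.00) + (-176.71)(133.63) = 858384.96 in³
ΣAȳ = (12600.00)(45.00) + (-176.71)(83.63) = 552220.69 in³
x̄ = 858384.96 / 12423.29 = 69.09 in
ȳ = 552220.69 / 12423.29 = 44.45 in

x̄ = 69.09 in, ȳ = 44.45 in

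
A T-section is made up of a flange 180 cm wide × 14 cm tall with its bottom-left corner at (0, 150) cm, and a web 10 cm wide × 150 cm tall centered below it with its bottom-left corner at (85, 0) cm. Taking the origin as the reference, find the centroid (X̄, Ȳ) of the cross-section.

Part | A | x̄ᵢ | ȳᵢ | A·x̄ᵢ | A·ȳᵢ
web | 1500.00 | 90.00 | 75.00 | 135000.00 | 112500.00
flange | 2520.00 | 90.00 | 157.00 | 226800.00 | 395640.00
Σ | 4020.00 |  |  | 361800.00 | 508140.00
X̄ = 361800.00 / 4020.00 = 90.00 cm
Ȳ = 508140.00 / 4020.00 = 126.40 cm

X̄ = 90.00 cm, Ȳ = 126.40 cm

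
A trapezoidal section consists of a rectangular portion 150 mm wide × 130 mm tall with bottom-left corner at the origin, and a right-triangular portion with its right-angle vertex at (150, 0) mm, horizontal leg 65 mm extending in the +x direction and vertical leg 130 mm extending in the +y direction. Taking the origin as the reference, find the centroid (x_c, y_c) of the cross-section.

x_c = 92.21 mm, y_c = 61.14 mm

rectangular portion: A = 150 × 130 = 19500.00, centroid at (75.00, 65.00).
triangular portion: A = ½·65·130 = 4225.00, centroid at (171.67, 43.33).
ΣA = 23725.00 mm², ΣAx_c = 2187791.67 mm³, ΣAy_c = 1450583.33 mm³.
x_c = 2187791.67/23725.00 = 92.21 mm; y_c = 1450583.33/23725.00 = 61.14 mm.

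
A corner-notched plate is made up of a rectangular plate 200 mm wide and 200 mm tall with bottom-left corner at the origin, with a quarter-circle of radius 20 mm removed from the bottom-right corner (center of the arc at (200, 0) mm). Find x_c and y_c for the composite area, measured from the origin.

x_c = 99.28 mm, y_c = 100.72 mm

Part | A | x̄ᵢ | ȳᵢ | A·x̄ᵢ | A·ȳᵢ
plate | 40000.00 | 100.00 | 100.00 | 4000000.00 | 4000000.00
removed quarter-circle | -314.16 | 191.51 | 8.49 | -60165.19 | -2666.67
Σ | 39685.84 |  |  | 3939834.81 | 3997333.33
x_c = 3939834.81 / 39685.84 = 99.28 mm
y_c = 3997333.33 / 39685.84 = 100.72 mm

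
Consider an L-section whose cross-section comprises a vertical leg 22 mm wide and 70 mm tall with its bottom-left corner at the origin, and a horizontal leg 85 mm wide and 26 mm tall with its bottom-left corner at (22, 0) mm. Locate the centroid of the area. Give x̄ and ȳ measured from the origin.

x̄ = 42.53 mm, ȳ = 22.03 mm

vertical leg: A = 22 × 70 = 1540.00, centroid at (11.00, 35.00).
horizontal leg: A = 85 × 26 = 2210.00, centroid at (64.50, 13.00).
ΣA = 3750.00 mm²
ΣAx̄ = (1540.00)(11.00) + (2210.00)(64.50) = 159485.00 mm³
ΣAȳ = (1540.00)(35.00) + (2210.00)(13.00) = 82630.00 mm³
x̄ = 159485.00 / 3750.00 = 42.53 mm
ȳ = 82630.00 / 3750.00 = 22.03 mm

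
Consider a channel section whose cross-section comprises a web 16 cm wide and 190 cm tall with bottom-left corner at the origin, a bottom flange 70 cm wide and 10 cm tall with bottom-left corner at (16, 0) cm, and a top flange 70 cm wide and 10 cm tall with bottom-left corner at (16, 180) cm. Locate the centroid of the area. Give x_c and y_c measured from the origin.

x_c = 21.56 cm, y_c = 95.00 cm

web: A = 16 × 190 = 3040.00, centroid at (8.00, 95.00).
bottom flange: A = 70 × 10 = 700.00, centroid at (51.00, 5.00).
top flange: A = 70 × 10 = 700.00, centroid at (51.00, 185.00).
ΣA = 4440.00 cm²
ΣAx_c = (3040.00)(8.00) + (700.00)(51.00) + (700.00)(51.00) = 95720.00 cm³
ΣAy_c = (3040.00)(95.00) + (700.00)(5.00) + (700.00)(185.00) = 421800.00 cm³
x_c = 95720.00 / 4440.00 = 21.56 cm
y_c = 421800.00 / 4440.00 = 95.00 cm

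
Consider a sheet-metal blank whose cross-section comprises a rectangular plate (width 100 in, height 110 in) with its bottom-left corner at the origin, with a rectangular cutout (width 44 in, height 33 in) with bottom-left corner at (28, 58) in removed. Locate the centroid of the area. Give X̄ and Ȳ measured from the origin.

X̄ = 50.00 in, Ȳ = 52.03 in

plate: A = 100 × 110 = 11000.00, centroid at (50.00, 55.00).
hole: A = −(44 × 33) = -1452.00, centroid at (50.00, 74.50).
ΣA = 9548.00 in², ΣAX̄ = 477400.00 in³, ΣAȲ = 496826.00 in³.
X̄ = 477400.00/9548.00 = 50.00 in; Ȳ = 496826.00/9548.00 = 52.03 in.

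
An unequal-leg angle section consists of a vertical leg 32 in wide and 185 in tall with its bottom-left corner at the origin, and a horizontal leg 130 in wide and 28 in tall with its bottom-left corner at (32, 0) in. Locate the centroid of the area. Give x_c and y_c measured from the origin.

x_c = 46.84 in, y_c = 62.61 in

Part | A | x̄ᵢ | ȳᵢ | A·x̄ᵢ | A·ȳᵢ
vertical leg | 5920.00 | 16.00 | 92.50 | 94720.00 | 547600.00
horizontal leg | 3640.00 | 97.00 | 14.00 | 353080.00 | 50960.00
Σ | 9560.00 |  |  | 447800.00 | 598560.00
x_c = 447800.00 / 9560.00 = 46.84 in
y_c = 598560.00 / 9560.00 = 62.61 in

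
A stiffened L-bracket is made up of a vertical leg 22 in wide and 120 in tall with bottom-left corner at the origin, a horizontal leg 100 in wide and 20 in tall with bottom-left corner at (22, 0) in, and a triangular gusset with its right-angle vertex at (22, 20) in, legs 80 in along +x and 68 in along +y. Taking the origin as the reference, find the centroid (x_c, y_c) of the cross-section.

vertical leg: A = 22 × 120 = 2640.00, centroid at (11.00, 60.00).
horizontal leg: A = 100 × 20 = 2000.00, centroid at (72.00, 10.00).
gusset: A = ½·80·68 = 2720.00, centroid at (48.67, 42.67).
ΣA = 7360.00 in²
ΣAx_c = (2640.00)(11.00) + (2000.00)(72.00) + (2720.00)(48.67) = 305413.33 in³
ΣAy_c = (2640.00)(60.00) + (2000.00)(10.00) + (2720.00)(42.67) = 294453.33 in³
x_c = 305413.33 / 7360.00 = 41.50 in
y_c = 294453.33 / 7360.00 = 40.01 in

x_c = 41.50 in, y_c = 40.01 in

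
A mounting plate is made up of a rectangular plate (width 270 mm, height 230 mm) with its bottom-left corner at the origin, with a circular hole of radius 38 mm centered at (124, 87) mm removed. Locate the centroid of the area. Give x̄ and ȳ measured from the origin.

Part | A | x̄ᵢ | ȳᵢ | A·x̄ᵢ | A·ȳᵢ
plate | 62100.00 | 135.00 | 115.00 | 8383500.00 | 7141500.00
hole | -4536.46 | 124.00 | 87.00 | -562521.01 | -394672.00
Σ | 57563.54 |  |  | 7820978.99 | 6746828.00
x̄ = 7820978.99 / 57563.54 = 135.87 mm
ȳ = 6746828.00 / 57563.54 = 117.21 mm

x̄ = 135.87 mm, ȳ = 117.21 mm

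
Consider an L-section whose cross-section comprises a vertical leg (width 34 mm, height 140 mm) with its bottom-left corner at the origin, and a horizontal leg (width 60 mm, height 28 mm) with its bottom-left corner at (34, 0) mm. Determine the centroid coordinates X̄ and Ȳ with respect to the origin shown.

vertical leg: A = 34 × 140 = 4760.00, centroid at (17.00, 70.00).
horizontal leg: A = 60 × 28 = 1680.00, centroid at (64.00, 14.00).
ΣA = 6440.00 mm², ΣAX̄ = 188440.00 mm³, ΣAȲ = 356720.00 mm³.
X̄ = 188440.00/6440.00 = 29.26 mm; Ȳ = 356720.00/6440.00 = 55.39 mm.

X̄ = 29.26 mm, Ȳ = 55.39 mm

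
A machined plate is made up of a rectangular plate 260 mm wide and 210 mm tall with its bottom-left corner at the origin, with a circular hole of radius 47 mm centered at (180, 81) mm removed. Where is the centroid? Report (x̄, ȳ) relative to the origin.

x̄ = 122.72 mm, ȳ = 108.49 mm

Part | A | x̄ᵢ | ȳᵢ | A·x̄ᵢ | A·ȳᵢ
plate | 54600.00 | 130.00 | 105.00 | 7098000.00 | 5733000.00
hole | -6939.78 | 180.00 | 81.00 | -1249160.07 | -562122.03
Σ | 47660.22 |  |  | 5848839.93 | 5170877.97
x̄ = 5848839.93 / 47660.22 = 122.72 mm
ȳ = 5170877.97 / 47660.22 = 108.49 mm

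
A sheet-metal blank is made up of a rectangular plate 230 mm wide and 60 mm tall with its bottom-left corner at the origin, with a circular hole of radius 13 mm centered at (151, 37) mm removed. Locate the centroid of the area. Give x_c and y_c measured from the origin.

plate: A = 230 × 60 = 13800.00, centroid at (115.00, 30.00).
hole: A = −π·13² = -530.93, centroid at (151.00, 37.00).
ΣA = 13269.07 mm², ΣAx_c = 1506829.70 mm³, ΣAy_c = 394355.62 mm³.
x_c = 1506829.70/13269.07 = 113.56 mm; y_c = 394355.62/13269.07 = 29.72 mm.

x_c = 113.56 mm, y_c = 29.72 mm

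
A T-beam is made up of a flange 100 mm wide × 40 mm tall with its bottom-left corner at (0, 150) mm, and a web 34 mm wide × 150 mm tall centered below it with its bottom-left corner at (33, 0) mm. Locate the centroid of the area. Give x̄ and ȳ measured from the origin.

x̄ = 50.00 mm, ȳ = 116.76 mm

web: A = 34 × 150 = 5100.00, centroid at (50.00, 75.00).
flange: A = 100 × 40 = 4000.00, centroid at (50.00, 170.00).
ΣA = 9100.00 mm²
ΣAx̄ = (5100.00)(50.00) + (4000.00)(50.00) = 455000.00 mm³
ΣAȳ = (5100.00)(75.00) + (4000.00)(170.00) = 1062500.00 mm³
x̄ = 455000.00 / 9100.00 = 50.00 mm
ȳ = 1062500.00 / 9100.00 = 116.76 mm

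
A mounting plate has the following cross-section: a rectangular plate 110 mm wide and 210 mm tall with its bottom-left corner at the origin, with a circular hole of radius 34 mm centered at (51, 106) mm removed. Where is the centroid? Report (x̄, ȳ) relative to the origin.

plate: A = 110 × 210 = 23100.00, centroid at (55.00, 105.00).
hole: A = −π·34² = -3631.68, centroid at (51.00, 106.00).
ΣA = 19468.32 mm², ΣAx̄ = 1085284.26 mm³, ΣAȳ = 2040541.80 mm³.
x̄ = 1085284.26/19468.32 = 55.75 mm; ȳ = 2040541.80/19468.32 = 104.81 mm.

x̄ = 55.75 mm, ȳ = 104.81 mm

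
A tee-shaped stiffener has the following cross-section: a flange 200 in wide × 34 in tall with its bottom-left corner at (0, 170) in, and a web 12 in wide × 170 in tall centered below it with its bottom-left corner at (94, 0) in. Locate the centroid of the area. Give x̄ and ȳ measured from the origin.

x̄ = 100.00 in, ȳ = 163.46 in

web: A = 12 × 170 = 2040.00, centroid at (100.00, 85.00).
flange: A = 200 × 34 = 6800.00, centroid at (100.00, 187.00).
ΣA = 8840.00 in², ΣAx̄ = 884000.00 in³, ΣAȳ = 1445000.00 in³.
x̄ = 884000.00/8840.00 = 100.00 in; ȳ = 1445000.00/8840.00 = 163.46 in.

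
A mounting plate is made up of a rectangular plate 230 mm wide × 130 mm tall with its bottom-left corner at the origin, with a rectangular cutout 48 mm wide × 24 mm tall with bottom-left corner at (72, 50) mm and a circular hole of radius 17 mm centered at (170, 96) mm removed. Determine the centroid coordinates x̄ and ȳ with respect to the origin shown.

x̄ = 113.99 mm, ȳ = 64.11 mm

plate: A = 230 × 130 = 29900.00, centroid at (115.00, 65.00).
hole 1: A = −(48 × 24) = -1152.00, centroid at (96.00, 62.00).
hole 2: A = −π·17² = -907.92, centroid at (170.00, 96.00).
ΣA = 27840.08 mm²
ΣAx̄ = (29900.00)(115.00) + (-1152.00)(96.00) + (-907.92)(170.00) = 3173561.55 mm³
ΣAȳ = (29900.00)(65.00) + (-1152.00)(62.00) + (-907.92)(96.00) = 1784915.65 mm³
x̄ = 3173561.55 / 27840.08 = 113.99 mm
ȳ = 1784915.65 / 27840.08 = 64.11 mm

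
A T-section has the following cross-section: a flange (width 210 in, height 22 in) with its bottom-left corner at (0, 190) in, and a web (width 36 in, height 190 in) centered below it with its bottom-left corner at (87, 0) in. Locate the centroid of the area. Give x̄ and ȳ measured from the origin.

x̄ = 105.00 in, ȳ = 137.73 in

Part | A | x̄ᵢ | ȳᵢ | A·x̄ᵢ | A·ȳᵢ
web | 6840.00 | 105.00 | 95.00 | 718200.00 | 649800.00
flange | 4620.00 | 105.00 | 201.00 | 485100.00 | 928620.00
Σ | 11460.00 |  |  | 1203300.00 | 1578420.00
x̄ = 1203300.00 / 11460.00 = 105.00 in
ȳ = 1578420.00 / 11460.00 = 137.73 in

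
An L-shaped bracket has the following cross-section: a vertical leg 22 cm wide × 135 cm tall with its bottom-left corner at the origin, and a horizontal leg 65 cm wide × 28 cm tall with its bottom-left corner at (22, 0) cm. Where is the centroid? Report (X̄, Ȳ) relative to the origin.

X̄ = 27.53 cm, Ȳ = 47.17 cm

vertical leg: A = 22 × 135 = 2970.00, centroid at (11.00, 67.50).
horizontal leg: A = 65 × 28 = 1820.00, centroid at (54.50, 14.00).
ΣA = 4790.00 cm², ΣAX̄ = 131860.00 cm³, ΣAȲ = 225955.00 cm³.
X̄ = 131860.00/4790.00 = 27.53 cm; Ȳ = 225955.00/4790.00 = 47.17 cm.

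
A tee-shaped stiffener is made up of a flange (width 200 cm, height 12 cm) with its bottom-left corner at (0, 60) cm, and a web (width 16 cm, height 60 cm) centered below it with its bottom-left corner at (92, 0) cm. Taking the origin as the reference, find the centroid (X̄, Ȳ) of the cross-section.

web: A = 16 × 60 = 960.00, centroid at (100.00, 30.00).
flange: A = 200 × 12 = 2400.00, centroid at (100.00, 66.00).
ΣA = 3360.00 cm², ΣAX̄ = 336000.00 cm³, ΣAȲ = 187200.00 cm³.
X̄ = 336000.00/3360.00 = 100.00 cm; Ȳ = 187200.00/3360.00 = 55.71 cm.

X̄ = 100.00 cm, Ȳ = 55.71 cm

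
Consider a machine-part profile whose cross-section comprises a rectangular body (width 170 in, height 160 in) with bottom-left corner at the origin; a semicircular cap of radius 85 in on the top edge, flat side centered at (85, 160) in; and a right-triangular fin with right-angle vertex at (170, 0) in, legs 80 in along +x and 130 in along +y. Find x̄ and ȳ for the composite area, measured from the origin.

Part | A | x̄ᵢ | ȳᵢ | A·x̄ᵢ | A·ȳᵢ
rectangular body | 27200.00 | 85.00 | 80.00 | 2312000.00 | 2176000.00
semicircular top | 11349.00 | 85.00 | 196.08 | 964665.29 | 2225257.22
triangular fin | 5200.00 | 196.67 | 43.33 | 1022666.67 | 225333.33
Σ | 43749.00 |  |  | 4299331.96 | 4626590.55
x̄ = 4299331.96 / 43749.00 = 98.27 in
ȳ = 4626590.55 / 43749.00 = 105.75 in

x̄ = 98.27 in, ȳ = 105.75 in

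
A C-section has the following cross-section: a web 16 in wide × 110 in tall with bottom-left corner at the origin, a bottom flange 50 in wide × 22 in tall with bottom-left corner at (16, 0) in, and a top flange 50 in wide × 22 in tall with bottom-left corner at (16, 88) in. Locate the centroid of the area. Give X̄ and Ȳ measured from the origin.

X̄ = 26.33 in, Ȳ = 55.00 in

web: A = 16 × 110 = 1760.00, centroid at (8.00, 55.00).
bottom flange: A = 50 × 22 = 1100.00, centroid at (41.00, 11.00).
top flange: A = 50 × 22 = 1100.00, centroid at (41.00, 99.00).
ΣA = 3960.00 in²
ΣAX̄ = (1760.00)(8.00) + (1100.00)(41.00) + (1100.00)(41.00) = 104280.00 in³
ΣAȲ = (1760.00)(55.00) + (1100.00)(11.00) + (1100.00)(99.00) = 217800.00 in³
X̄ = 104280.00 / 3960.00 = 26.33 in
Ȳ = 217800.00 / 3960.00 = 55.00 in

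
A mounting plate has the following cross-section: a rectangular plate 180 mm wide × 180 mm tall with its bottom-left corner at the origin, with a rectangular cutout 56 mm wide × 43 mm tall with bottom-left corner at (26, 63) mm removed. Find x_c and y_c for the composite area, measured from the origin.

x_c = 92.89 mm, y_c = 90.44 mm

plate: A = 180 × 180 = 32400.00, centroid at (90.00, 90.00).
hole: A = −(56 × 43) = -2408.00, centroid at (54.00, 84.50).
ΣA = 29992.00 mm², ΣAx_c = 2785968.00 mm³, ΣAy_c = 2712524.00 mm³.
x_c = 2785968.00/29992.00 = 92.89 mm; y_c = 2712524.00/29992.00 = 90.44 mm.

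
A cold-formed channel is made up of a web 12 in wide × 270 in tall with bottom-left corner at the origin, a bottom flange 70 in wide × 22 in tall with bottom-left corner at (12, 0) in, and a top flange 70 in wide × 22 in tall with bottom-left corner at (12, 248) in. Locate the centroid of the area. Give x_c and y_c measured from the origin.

x_c = 25.98 in, y_c = 135.00 in

Part | A | x̄ᵢ | ȳᵢ | A·x̄ᵢ | A·ȳᵢ
web | 3240.00 | 6.00 | 135.00 | 19440.00 | 437400.00
bottom flange | 1540.00 | 47.00 | 11.00 | 72380.00 | 16940.00
top flange | 1540.00 | 47.00 | 259.00 | 72380.00 | 398860.00
Σ | 6320.00 |  |  | 164200.00 | 853200.00
x_c = 164200.00 / 6320.00 = 25.98 in
y_c = 853200.00 / 6320.00 = 135.00 in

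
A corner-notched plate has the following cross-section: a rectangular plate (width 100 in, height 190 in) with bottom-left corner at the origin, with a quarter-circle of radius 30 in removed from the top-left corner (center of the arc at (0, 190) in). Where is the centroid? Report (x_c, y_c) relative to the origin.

x_c = 51.44 in, y_c = 91.82 in

plate: A = 100 × 190 = 19000.00, centroid at (50.00, 95.00).
removed quarter-circle: A = −¼π·30² = -706.86, centroid at (12.73, 177.27).
ΣA = 18293.14 in², ΣAx_c = 941000.00 in³, ΣAy_c = 1679696.91 in³.
x_c = 941000.00/18293.14 = 51.44 in; y_c = 1679696.91/18293.14 = 91.82 in.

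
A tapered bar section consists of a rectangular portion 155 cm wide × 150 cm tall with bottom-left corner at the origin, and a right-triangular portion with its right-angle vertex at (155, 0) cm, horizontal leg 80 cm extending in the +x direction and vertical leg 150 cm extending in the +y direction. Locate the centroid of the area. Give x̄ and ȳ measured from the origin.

Part | A | x̄ᵢ | ȳᵢ | A·x̄ᵢ | A·ȳᵢ
rectangular portion | 23250.00 | 77.50 | 75.00 | 1801875.00 | 1743750.00
triangular portion | 6000.00 | 181.67 | 50.00 | 1090000.00 | 300000.00
Σ | 29250.00 |  |  | 2891875.00 | 2043750.00
x̄ = 2891875.00 / 29250.00 = 98.87 cm
ȳ = 2043750.00 / 29250.00 = 69.87 cm

x̄ = 98.87 cm, ȳ = 69.87 cm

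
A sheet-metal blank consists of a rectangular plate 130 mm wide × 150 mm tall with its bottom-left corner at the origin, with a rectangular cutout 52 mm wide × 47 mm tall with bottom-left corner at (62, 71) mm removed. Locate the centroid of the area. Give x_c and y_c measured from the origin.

plate: A = 130 × 150 = 19500.00, centroid at (65.00, 75.00).
hole: A = −(52 × 47) = -2444.00, centroid at (88.00, 94.50).
ΣA = 17056.00 mm², ΣAx_c = 1052428.00 mm³, ΣAy_c = 1231542.00 mm³.
x_c = 1052428.00/17056.00 = 61.70 mm; y_c = 1231542.00/17056.00 = 72.21 mm.

x_c = 61.70 mm, y_c = 72.21 mm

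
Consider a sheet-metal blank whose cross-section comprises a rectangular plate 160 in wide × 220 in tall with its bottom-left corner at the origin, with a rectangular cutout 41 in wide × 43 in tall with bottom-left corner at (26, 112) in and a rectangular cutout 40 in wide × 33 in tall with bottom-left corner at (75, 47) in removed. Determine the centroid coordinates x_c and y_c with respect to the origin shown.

x_c = 81.22 in, y_c = 110.62 in

plate: A = 160 × 220 = 35200.00, centroid at (80.00, 110.00).
hole 1: A = −(41 × 43) = -1763.00, centroid at (46.50, 133.50).
hole 2: A = −(40 × 33) = -1320.00, centroid at (95.00, 63.50).
ΣA = 32117.00 in², ΣAx_c = 2608620.50 in³, ΣAy_c = 3552819.50 in³.
x_c = 2608620.50/32117.00 = 81.22 in; y_c = 3552819.50/32117.00 = 110.62 in.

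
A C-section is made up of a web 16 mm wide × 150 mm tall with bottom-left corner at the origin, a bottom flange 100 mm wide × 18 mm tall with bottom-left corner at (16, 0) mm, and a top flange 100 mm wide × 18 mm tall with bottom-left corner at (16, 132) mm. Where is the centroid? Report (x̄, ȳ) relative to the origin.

x̄ = 42.80 mm, ȳ = 75.00 mm

web: A = 16 × 150 = 2400.00, centroid at (8.00, 75.00).
bottom flange: A = 100 × 18 = 1800.00, centroid at (66.00, 9.00).
top flange: A = 100 × 18 = 1800.00, centroid at (66.00, 141.00).
ΣA = 6000.00 mm²
ΣAx̄ = (2400.00)(8.00) + (1800.00)(66.00) + (1800.00)(66.00) = 256800.00 mm³
ΣAȳ = (2400.00)(75.00) + (1800.00)(9.00) + (1800.00)(141.00) = 450000.00 mm³
x̄ = 256800.00 / 6000.00 = 42.80 mm
ȳ = 450000.00 / 6000.00 = 75.00 mm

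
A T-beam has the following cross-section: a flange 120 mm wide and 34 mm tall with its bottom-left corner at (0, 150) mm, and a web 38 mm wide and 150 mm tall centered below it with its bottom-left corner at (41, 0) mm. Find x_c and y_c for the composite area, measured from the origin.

Part | A | x̄ᵢ | ȳᵢ | A·x̄ᵢ | A·ȳᵢ
web | 5700.00 | 60.00 | 75.00 | 342000.00 | 427500.00
flange | 4080.00 | 60.00 | 167.00 | 244800.00 | 681360.00
Σ | 9780.00 |  |  | 586800.00 | 1108860.00
x_c = 586800.00 / 9780.00 = 60.00 mm
y_c = 1108860.00 / 9780.00 = 113.38 mm

x_c = 60.00 mm, y_c = 113.38 mm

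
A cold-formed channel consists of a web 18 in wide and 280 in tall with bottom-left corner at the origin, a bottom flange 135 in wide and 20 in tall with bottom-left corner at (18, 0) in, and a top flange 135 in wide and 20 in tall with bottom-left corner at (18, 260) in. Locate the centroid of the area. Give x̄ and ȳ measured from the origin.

web: A = 18 × 280 = 5040.00, centroid at (9.00, 140.00).
bottom flange: A = 135 × 20 = 2700.00, centroid at (85.50, 10.00).
top flange: A = 135 × 20 = 2700.00, centroid at (85.50, 270.00).
ΣA = 10440.00 in², ΣAx̄ = 507060.00 in³, ΣAȳ = 1461600.00 in³.
x̄ = 507060.00/10440.00 = 48.57 in; ȳ = 1461600.00/10440.00 = 140.00 in.

x̄ = 48.57 in, ȳ = 140.00 in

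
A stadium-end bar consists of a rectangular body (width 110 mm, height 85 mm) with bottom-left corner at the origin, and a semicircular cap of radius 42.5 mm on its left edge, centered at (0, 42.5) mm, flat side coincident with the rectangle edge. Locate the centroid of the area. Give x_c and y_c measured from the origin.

x_c = 38.00 mm, y_c = 42.50 mm

rectangular body: A = 110 × 85 = 9350.00, centroid at (55.00, 42.50).
semicircular end: A = ½π·42.5² = 2837.25, centroid at (-18.04, 42.50).
ΣA = 12187.25 mm²
ΣAx_c = (9350.00)(55.00) + (2837.25)(-18.04) = 463072.92 mm³
ΣAy_c = (9350.00)(42.50) + (2837.25)(42.50) = 517958.16 mm³
x_c = 463072.92 / 12187.25 = 38.00 mm
y_c = 517958.16 / 12187.25 = 42.50 mm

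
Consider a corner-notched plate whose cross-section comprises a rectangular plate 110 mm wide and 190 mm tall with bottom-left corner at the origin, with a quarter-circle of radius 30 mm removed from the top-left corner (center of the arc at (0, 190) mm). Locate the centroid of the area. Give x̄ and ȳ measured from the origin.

x̄ = 56.48 mm, ȳ = 92.12 mm

plate: A = 110 × 190 = 20900.00, centroid at (55.00, 95.00).
removed quarter-circle: A = −¼π·30² = -706.86, centroid at (12.73, 177.27).
ΣA = 20193.14 mm², ΣAx̄ = 1140500.00 mm³, ΣAȳ = 1860196.91 mm³.
x̄ = 1140500.00/20193.14 = 56.48 mm; ȳ = 1860196.91/20193.14 = 92.12 mm.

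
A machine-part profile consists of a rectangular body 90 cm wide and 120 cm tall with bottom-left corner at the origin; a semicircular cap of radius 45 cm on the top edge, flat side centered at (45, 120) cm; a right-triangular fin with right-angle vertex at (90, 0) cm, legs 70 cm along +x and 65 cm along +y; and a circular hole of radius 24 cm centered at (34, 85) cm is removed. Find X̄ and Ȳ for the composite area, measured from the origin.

rectangular body: A = 90 × 120 = 10800.00, centroid at (45.00, 60.00).
semicircular top: A = ½π·45² = 3180.86, centroid at (45.00, 139.10).
triangular fin: A = ½·70·65 = 2275.00, centroid at (113.33, 21.67).
hole: A = −π·24² = -1809.56, centroid at (34.00, 85.00).
ΣA = 14446.31 cm², ΣAX̄ = 825447.20 cm³, ΣAȲ = 985932.80 cm³.
X̄ = 825447.20/14446.31 = 57.14 cm; Ȳ = 985932.80/14446.31 = 68.25 cm.

X̄ = 57.14 cm, Ȳ = 68.25 cm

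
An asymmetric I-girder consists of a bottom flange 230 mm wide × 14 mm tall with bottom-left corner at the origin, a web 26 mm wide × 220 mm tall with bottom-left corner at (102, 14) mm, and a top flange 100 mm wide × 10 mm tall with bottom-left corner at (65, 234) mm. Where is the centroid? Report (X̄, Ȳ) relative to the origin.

X̄ = 115.00 mm, Ȳ = 97.67 mm

bottom flange: A = 230 × 14 = 3220.00, centroid at (115.00, 7.00).
web: A = 26 × 220 = 5720.00, centroid at (115.00, 124.00).
top flange: A = 100 × 10 = 1000.00, centroid at (115.00, 239.00).
ΣA = 9940.00 mm²
ΣAX̄ = (3220.00)(115.00) + (5720.00)(115.00) + (1000.00)(115.00) = 1143100.00 mm³
ΣAȲ = (3220.00)(7.00) + (5720.00)(124.00) + (1000.00)(239.00) = 970820.00 mm³
X̄ = 1143100.00 / 9940.00 = 115.00 mm
Ȳ = 970820.00 / 9940.00 = 97.67 mm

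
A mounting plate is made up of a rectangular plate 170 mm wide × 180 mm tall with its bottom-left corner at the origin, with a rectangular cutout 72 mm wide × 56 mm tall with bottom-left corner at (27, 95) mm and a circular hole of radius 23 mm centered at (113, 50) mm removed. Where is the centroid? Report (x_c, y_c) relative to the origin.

x_c = 86.69 mm, y_c = 87.33 mm

Part | A | x̄ᵢ | ȳᵢ | A·x̄ᵢ | A·ȳᵢ
plate | 30600.00 | 85.00 | 90.00 | 2601000.00 | 2754000.00
hole 1 | -4032.00 | 63.00 | 123.00 | -254016.00 | -495936.00
hole 2 | -1661.90 | 113.00 | 50.00 | -187794.98 | -83095.13
Σ | 24906.10 |  |  | 2159189.02 | 2174968.87
x_c = 2159189.02 / 24906.10 = 86.69 mm
y_c = 2174968.87 / 24906.10 = 87.33 mm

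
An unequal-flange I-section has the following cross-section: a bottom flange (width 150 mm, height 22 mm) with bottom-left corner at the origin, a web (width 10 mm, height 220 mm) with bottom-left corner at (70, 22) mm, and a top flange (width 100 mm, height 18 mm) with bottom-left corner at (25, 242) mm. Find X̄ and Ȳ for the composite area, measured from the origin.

X̄ = 75.00 mm, Ȳ = 106.64 mm

bottom flange: A = 150 × 22 = 3300.00, centroid at (75.00, 11.00).
web: A = 10 × 220 = 2200.00, centroid at (75.00, 132.00).
top flange: A = 100 × 18 = 1800.00, centroid at (75.00, 251.00).
ΣA = 7300.00 mm²
ΣAX̄ = (3300.00)(75.00) + (2200.00)(75.00) + (1800.00)(75.00) = 547500.00 mm³
ΣAȲ = (3300.00)(11.00) + (2200.00)(132.00) + (1800.00)(251.00) = 778500.00 mm³
X̄ = 547500.00 / 7300.00 = 75.00 mm
Ȳ = 778500.00 / 7300.00 = 106.64 mm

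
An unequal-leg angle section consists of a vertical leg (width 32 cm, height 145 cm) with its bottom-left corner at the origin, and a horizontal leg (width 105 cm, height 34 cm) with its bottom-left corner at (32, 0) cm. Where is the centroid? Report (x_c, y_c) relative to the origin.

vertical leg: A = 32 × 145 = 4640.00, centroid at (16.00, 72.50).
horizontal leg: A = 105 × 34 = 3570.00, centroid at (84.50, 17.00).
ΣA = 8210.00 cm²
ΣAx_c = (4640.00)(16.00) + (3570.00)(84.50) = 375905.00 cm³
ΣAy_c = (4640.00)(72.50) + (3570.00)(17.00) = 397090.00 cm³
x_c = 375905.00 / 8210.00 = 45.79 cm
y_c = 397090.00 / 8210.00 = 48.37 cm

x_c = 45.79 cm, y_c = 48.37 cm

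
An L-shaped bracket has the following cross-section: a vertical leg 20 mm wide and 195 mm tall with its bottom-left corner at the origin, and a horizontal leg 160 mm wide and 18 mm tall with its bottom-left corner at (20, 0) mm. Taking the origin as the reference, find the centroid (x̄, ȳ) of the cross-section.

Part | A | x̄ᵢ | ȳᵢ | A·x̄ᵢ | A·ȳᵢ
vertical leg | 3900.00 | 10.00 | 97.50 | 39000.00 | 380250.00
horizontal leg | 2880.00 | 100.00 | 9.00 | 288000.00 | 25920.00
Σ | 6780.00 |  |  | 327000.00 | 406170.00
x̄ = 327000.00 / 6780.00 = 48.23 mm
ȳ = 406170.00 / 6780.00 = 59.91 mm

x̄ = 48.23 mm, ȳ = 59.91 mm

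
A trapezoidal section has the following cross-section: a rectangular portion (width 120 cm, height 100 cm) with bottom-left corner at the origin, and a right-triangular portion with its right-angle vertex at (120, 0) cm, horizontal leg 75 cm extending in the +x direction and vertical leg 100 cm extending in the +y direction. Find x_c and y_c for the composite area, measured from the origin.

rectangular portion: A = 120 × 100 = 12000.00, centroid at (60.00, 50.00).
triangular portion: A = ½·75·100 = 3750.00, centroid at (145.00, 33.33).
ΣA = 15750.00 cm², ΣAx_c = 1263750.00 cm³, ΣAy_c = 725000.00 cm³.
x_c = 1263750.00/15750.00 = 80.24 cm; y_c = 725000.00/15750.00 = 46.03 cm.

x_c = 80.24 cm, y_c = 46.03 cm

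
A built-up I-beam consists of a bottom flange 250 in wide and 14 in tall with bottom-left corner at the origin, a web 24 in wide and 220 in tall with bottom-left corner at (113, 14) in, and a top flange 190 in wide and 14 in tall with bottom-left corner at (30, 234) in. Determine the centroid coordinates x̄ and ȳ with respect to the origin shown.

bottom flange: A = 250 × 14 = 3500.00, centroid at (125.00, 7.00).
web: A = 24 × 220 = 5280.00, centroid at (125.00, 124.00).
top flange: A = 190 × 14 = 2660.00, centroid at (125.00, 241.00).
ΣA = 11440.00 in²
ΣAx̄ = (3500.00)(125.00) + (5280.00)(125.00) + (2660.00)(125.00) = 1430000.00 in³
ΣAȳ = (3500.00)(7.00) + (5280.00)(124.00) + (2660.00)(241.00) = 1320280.00 in³
x̄ = 1430000.00 / 11440.00 = 125.00 in
ȳ = 1320280.00 / 11440.00 = 115.41 in

x̄ = 125.00 in, ȳ = 115.41 in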